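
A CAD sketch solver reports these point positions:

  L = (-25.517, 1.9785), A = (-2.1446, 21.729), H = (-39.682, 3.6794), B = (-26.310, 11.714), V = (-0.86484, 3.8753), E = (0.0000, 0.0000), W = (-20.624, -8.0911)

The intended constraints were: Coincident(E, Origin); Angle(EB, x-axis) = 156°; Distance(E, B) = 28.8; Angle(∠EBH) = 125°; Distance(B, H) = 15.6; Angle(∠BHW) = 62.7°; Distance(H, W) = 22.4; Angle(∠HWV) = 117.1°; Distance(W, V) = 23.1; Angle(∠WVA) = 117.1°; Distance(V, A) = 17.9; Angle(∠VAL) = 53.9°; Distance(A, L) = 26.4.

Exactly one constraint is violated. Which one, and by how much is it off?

Distance(A, L) = 26.4 — off by 4.20.

E = (0.00, 0.00) ✓; EB at 156.0° ✓; |EB| = 28.80 ✓; ∠EBH = 125.0° ✓; |BH| = 15.60 ✓; ∠BHW = 62.70° ✓; |HW| = 22.40 ✓; ∠HWV = 117.1° ✓; |WV| = 23.10 ✓; ∠WVA = 117.1° ✓; |VA| = 17.90 ✓; ∠VAL = 53.90° ✓; |AL| = 30.60 ✗.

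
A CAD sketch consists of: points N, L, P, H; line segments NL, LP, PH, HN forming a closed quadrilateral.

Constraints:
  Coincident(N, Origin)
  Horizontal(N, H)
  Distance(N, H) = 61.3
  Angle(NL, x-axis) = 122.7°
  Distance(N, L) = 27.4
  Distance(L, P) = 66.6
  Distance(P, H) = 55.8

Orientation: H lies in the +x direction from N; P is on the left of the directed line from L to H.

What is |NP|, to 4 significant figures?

69.43

N is at the origin; N and H share the same y with |NH| = 61.3 and H in +x, so H = (61.3, 0). NL runs at 122.7° with |NL| = 27.4, so L = (-14.80, 23.06). P is determined by |LP| = 66.6 and |PH| = 55.8 together: it lies at the intersection of circle(L, 66.6) and circle(H, 55.8). With |LH| = 79.52, the foot of the radical line on LH is 48.07 from L and the perpendicular offset is √(66.6² − 48.07²) = 46.09. Taking the left-of-LH solution: P = (44.57, 53.23).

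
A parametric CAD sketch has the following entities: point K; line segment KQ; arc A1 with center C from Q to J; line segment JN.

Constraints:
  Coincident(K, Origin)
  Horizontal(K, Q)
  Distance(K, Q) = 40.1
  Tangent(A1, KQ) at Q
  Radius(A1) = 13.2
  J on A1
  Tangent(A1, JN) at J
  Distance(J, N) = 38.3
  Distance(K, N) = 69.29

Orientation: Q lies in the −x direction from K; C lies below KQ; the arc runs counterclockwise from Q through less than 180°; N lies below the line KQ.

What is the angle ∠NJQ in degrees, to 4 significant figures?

128.3°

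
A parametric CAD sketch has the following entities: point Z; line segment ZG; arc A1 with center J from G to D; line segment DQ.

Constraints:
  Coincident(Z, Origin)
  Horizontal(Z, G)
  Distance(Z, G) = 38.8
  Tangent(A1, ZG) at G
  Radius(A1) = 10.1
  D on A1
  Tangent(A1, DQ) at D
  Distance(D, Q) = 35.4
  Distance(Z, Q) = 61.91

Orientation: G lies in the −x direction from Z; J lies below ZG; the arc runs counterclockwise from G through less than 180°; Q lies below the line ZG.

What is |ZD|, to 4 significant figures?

50.19

Checks: |ZG| = 38.80 ✓; |JD| = 10.10 ✓; ∠(JD, DQ) = 90.00° ✓; |DQ| = 35.40 ✓; |ZQ| = 61.91 ✓.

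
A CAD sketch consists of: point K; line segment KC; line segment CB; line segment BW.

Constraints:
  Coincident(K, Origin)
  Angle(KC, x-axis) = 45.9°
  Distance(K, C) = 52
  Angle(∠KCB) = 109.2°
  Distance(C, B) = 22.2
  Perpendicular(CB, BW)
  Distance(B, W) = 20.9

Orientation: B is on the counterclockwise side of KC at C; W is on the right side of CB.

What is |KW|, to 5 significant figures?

80.285

K is at the origin; KC runs at 45.9° with length 52.0, so C = 52.0·(cos 45.9°, sin 45.9°) = (36.187, 37.343). ∠KCB = 109.2°, so CB runs at 45.9° + (180° − 109.2°) = 116.70° from the x-axis; with |CB| = 22.2, B = C + 22.2·(cos 116.70°, sin 116.70°) = (26.213, 57.175). CB ⟂ BW; with |BW| = 20.9 on the right of CB, W = B + 20.9·(0.89337, 0.44932) = (44.884, 66.566). Then |KW| = |W − K| = 80.285.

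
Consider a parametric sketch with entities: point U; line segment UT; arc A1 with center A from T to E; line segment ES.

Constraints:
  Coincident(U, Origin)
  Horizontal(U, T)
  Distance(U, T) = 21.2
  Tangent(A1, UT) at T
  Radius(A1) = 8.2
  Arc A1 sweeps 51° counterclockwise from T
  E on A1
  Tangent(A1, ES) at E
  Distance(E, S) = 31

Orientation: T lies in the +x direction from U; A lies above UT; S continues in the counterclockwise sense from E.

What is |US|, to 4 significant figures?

54.34

U is at the origin; U and T share the same y with |UT| = 21.2 and T on the +x side, so T = (21.20, 0.000). A1 meets UT tangentially, so AT is at right angles to UT, so A = T + (0, 8.2) = (21.20, 8.200). On A1, T sits at bearing -90° from A; a 51° counterclockwise sweep puts E at bearing -39°, so E = A + 8.2·(cos -39°, sin -39°) = (27.57, 3.040). Tangency of A1 to ES means the radius AE is perpendicular to ES, so ES runs along (−sin -39°, cos -39°); with |ES| = 31.0, S = (47.08, 27.13). Then |US| = |S − U| = 54.34.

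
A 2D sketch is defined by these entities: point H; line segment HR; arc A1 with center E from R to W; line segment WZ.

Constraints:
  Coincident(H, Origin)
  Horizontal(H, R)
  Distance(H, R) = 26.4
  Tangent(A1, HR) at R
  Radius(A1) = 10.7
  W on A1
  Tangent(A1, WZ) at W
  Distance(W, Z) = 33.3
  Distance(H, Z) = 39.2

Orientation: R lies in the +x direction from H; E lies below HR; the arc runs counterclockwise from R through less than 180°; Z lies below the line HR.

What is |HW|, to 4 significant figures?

17.81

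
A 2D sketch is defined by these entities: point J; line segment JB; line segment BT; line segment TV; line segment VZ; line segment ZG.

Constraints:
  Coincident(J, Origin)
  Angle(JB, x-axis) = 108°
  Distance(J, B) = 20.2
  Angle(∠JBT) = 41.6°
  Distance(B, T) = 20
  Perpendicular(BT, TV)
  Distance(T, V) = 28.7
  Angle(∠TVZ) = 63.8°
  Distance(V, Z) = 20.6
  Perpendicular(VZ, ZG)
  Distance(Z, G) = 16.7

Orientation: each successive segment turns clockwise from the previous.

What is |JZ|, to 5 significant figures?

14.934

J is at the origin; JB runs at 108.0° with length 20.2, so B = (-6.2421, 19.211). ∠JBT = 41.6° gives BT at -30.400° from the x-axis; with |BT| = 20.0, T = (11.008, 9.0907). The perpendicularity gives TV at right angles to BT, so TV runs at -120.40°; with |TV| = 28.7, V = (-3.5150, -15.663). ∠TVZ = 63.8° gives VZ at 123.40° from the x-axis; with |VZ| = 20.6, Z = (-14.855, 1.5344). Then |JZ| = |Z − J| = 14.934.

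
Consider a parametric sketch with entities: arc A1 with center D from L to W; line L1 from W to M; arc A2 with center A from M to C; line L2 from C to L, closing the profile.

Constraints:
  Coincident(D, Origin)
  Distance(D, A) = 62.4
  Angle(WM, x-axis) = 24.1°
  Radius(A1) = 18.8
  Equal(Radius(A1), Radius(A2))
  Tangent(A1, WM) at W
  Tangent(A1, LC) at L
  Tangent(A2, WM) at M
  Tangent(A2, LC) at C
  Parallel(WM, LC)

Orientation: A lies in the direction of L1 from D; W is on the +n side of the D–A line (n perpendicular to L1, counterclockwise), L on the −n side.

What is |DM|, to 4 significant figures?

65.17

Tangency of A1 to both parallel lines with radius 18.8 puts W and L at D ± 18.8·n: W = (-7.677, 17.16), L = (7.677, -17.16). Equal radii place M and C the same way about A: M = A + 18.8·n = (49.28, 42.64), C = A − 18.8·n = (64.64, 8.319). Then |DM| = |M − D| = 65.17.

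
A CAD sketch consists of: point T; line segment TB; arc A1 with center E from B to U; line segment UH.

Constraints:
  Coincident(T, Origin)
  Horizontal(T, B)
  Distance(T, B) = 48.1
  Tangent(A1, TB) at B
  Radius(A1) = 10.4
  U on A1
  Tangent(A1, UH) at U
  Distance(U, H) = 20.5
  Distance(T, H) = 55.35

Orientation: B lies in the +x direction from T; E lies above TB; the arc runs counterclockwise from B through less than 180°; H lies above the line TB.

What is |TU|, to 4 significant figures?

58.86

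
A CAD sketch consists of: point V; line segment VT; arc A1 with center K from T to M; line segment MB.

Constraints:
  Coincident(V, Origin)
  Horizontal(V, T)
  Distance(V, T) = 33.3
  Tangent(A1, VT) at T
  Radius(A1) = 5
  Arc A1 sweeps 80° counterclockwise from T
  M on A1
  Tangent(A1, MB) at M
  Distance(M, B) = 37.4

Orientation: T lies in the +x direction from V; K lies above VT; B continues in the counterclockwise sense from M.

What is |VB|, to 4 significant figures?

60.64

V is at the origin; VT is horizontal with |VT| = 33.3 and T on the +x side, so T = (33.30, 0.000). A1 meets VT tangentially, so KT is at right angles to VT, so K = T + (0, 5) = (33.30, 5.000). On A1, T sits at bearing -90° from K; an 80° counterclockwise sweep puts M at bearing -10°, so M = K + 5.0·(cos -10°, sin -10°) = (38.22, 4.132). Tangency of A1 to MB means the radius KM is perpendicular to MB, so MB runs along (−sin -10°, cos -10°); with |MB| = 37.4, B = (44.72, 40.96). Then |VB| = |B − V| = 60.64.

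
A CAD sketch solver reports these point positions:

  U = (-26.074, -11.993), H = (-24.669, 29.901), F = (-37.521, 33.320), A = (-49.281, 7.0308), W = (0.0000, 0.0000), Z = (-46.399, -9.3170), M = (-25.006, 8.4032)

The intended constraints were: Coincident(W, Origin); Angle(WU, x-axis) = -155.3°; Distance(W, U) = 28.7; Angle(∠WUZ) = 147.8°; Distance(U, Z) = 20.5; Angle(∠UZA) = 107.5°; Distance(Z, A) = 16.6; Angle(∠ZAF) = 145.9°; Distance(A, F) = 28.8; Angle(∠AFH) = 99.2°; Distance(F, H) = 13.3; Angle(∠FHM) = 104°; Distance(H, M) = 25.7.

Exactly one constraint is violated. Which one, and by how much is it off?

Distance(H, M) = 25.7 — off by 4.20.

W = (0.00, 0.00) ✓; WU at -155.3° ✓; |WU| = 28.70 ✓; ∠WUZ = 147.8° ✓; |UZ| = 20.50 ✓; ∠UZA = 107.5° ✓; |ZA| = 16.60 ✓; ∠ZAF = 145.9° ✓; |AF| = 28.80 ✓; ∠AFH = 99.20° ✓; |FH| = 13.30 ✓; ∠FHM = 104.0° ✓; |HM| = 21.50 ✗.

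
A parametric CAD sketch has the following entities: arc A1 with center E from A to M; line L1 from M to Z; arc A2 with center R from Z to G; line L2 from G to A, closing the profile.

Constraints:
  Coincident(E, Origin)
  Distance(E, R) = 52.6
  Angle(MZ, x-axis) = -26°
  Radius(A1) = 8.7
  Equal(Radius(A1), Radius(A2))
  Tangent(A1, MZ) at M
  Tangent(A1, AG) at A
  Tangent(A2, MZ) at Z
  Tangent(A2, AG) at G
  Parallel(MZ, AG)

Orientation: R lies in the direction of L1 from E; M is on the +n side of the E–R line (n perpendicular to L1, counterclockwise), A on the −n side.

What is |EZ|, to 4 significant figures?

53.31

The slot axis is L1's direction at -26.0°, so u = (cos -26.0°, sin -26.0°) = (0.8988, -0.4384) and n = (−sin -26.0°, cos -26.0°) = (0.4384, 0.8988). E is at the origin and R lies 52.6 along u from E, so R = 52.6·u = (47.28, -23.06). Tangency of A1 to both parallel lines with radius 8.7 puts M and A at E ± 8.7·n: M = (3.814, 7.820), A = (-3.814, -7.820). Equal radii place Z and G the same way about R: Z = R + 8.7·n = (51.09, -15.24), G = R − 8.7·n = (43.46, -30.88). Then |EZ| = |Z − E| = 53.31.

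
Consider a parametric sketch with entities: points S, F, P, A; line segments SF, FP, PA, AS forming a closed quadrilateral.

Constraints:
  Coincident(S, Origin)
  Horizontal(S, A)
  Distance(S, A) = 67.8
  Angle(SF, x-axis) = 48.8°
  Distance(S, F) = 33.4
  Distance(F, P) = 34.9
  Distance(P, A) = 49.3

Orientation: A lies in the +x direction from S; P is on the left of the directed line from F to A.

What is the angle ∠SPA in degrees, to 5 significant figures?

68.572°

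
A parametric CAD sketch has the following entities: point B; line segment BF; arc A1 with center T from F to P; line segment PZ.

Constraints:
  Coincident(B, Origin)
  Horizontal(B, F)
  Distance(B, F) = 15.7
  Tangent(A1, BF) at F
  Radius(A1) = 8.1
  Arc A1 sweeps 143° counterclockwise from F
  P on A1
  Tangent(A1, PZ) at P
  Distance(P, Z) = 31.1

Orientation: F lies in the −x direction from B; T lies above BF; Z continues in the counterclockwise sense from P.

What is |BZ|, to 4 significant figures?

48.78

On A1, F sits at bearing -90° from T; a 143° counterclockwise sweep puts P at bearing 53°, so P = T + 8.1·(cos 53°, sin 53°) = (-10.83, 14.57). Since A1 is tangent to PZ there, TP ⟂ PZ, so PZ runs along (−sin 53°, cos 53°); with |PZ| = 31.1, Z = (-35.66, 33.29). Then |BZ| = |Z − B| = 48.78.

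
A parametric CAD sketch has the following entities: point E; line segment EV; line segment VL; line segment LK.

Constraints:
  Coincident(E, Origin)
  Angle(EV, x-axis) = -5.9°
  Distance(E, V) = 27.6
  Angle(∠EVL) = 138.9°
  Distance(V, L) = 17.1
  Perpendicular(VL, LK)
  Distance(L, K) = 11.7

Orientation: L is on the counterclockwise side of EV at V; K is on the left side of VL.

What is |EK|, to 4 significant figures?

38.44

∠EVL = 138.9°, so VL runs at -5.9° + (180° − 138.9°) = 35.20° from the x-axis; with |VL| = 17.1, L = V + 17.1·(cos 35.20°, sin 35.20°) = (41.43, 7.020). The perpendicularity gives LK at right angles to VL; with |LK| = 11.7 on the left of VL, K = L + 11.7·(-0.5764, 0.8171) = (34.68, 16.58). Then |EK| = |K − E| = 38.44.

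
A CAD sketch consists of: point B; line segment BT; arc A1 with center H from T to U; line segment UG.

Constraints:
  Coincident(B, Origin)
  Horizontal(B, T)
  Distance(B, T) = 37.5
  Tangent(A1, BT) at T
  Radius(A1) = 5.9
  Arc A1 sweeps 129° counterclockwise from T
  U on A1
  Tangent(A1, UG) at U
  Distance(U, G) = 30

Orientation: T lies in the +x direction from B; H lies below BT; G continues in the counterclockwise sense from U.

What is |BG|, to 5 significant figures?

61.375

B is at the origin; BT is horizontal with |BT| = 37.5 and T on the +x side, so T = (37.500, 0.0000). Tangency of A1 to BT means the radius HT is perpendicular to BT, so H = T + (0, -5.9) = (37.500, -5.9000). On A1, T sits at bearing 90° from H; a 129° counterclockwise sweep puts U at bearing 219°, so U = H + 5.9·(cos 219°, sin 219°) = (32.915, -9.6130). A1 meets UG tangentially, so HU is at right angles to UG, so UG runs along (−sin 219°, cos 219°); with |UG| = 30.0, G = (51.794, -32.927). Then |BG| = |G − B| = 61.375.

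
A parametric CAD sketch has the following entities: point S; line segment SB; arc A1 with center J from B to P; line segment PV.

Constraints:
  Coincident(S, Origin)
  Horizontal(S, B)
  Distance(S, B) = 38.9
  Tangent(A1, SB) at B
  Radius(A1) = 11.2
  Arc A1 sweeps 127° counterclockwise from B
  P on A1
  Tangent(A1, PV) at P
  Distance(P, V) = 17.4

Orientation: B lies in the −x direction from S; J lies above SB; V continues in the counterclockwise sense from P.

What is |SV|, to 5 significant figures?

51.458

S is at the origin; S and B share the same y with |SB| = 38.9 and B on the −x side, so B = (-38.900, 0.0000). Tangency of A1 to SB means the radius JB is perpendicular to SB, so J = B + (0, 11.2) = (-38.900, 11.200). On A1, B sits at bearing -90° from J; a 127° counterclockwise sweep puts P at bearing 37°, so P = J + 11.2·(cos 37°, sin 37°) = (-29.955, 17.940). Since A1 is tangent to PV there, JP ⟂ PV, so PV runs along (−sin 37°, cos 37°); with |PV| = 17.4, V = (-40.427, 31.837). Then |SV| = |V − S| = 51.458.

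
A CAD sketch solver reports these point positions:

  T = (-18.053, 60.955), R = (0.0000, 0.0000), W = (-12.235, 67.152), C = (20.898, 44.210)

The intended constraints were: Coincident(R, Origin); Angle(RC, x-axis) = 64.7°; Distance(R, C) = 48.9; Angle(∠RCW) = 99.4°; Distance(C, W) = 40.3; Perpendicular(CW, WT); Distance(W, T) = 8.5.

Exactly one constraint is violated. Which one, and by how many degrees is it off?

Perpendicular(CW, WT) — off by 8.49°.

R = (0.00, 0.00) ✓; RC at 64.70° ✓; |RC| = 48.90 ✓; ∠RCW = 99.40° ✓; |CW| = 40.30 ✓; ∠(CW, WT) = 81.51° ✗; |WT| = 8.500 ✓.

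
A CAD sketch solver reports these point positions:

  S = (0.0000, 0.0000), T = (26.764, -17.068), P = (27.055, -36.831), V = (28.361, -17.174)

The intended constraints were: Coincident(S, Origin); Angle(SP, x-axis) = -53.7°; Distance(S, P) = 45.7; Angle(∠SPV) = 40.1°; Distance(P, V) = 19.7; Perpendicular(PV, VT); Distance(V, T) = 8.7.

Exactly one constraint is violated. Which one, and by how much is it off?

Distance(V, T) = 8.7 — off by 7.10.

S = (0.00, 0.00) ✓; SP at -53.70° ✓; |SP| = 45.70 ✓; ∠SPV = 40.10° ✓; |PV| = 19.70 ✓; ∠(PV, VT) = 90.00° ✓; |VT| = 1.601 ✗.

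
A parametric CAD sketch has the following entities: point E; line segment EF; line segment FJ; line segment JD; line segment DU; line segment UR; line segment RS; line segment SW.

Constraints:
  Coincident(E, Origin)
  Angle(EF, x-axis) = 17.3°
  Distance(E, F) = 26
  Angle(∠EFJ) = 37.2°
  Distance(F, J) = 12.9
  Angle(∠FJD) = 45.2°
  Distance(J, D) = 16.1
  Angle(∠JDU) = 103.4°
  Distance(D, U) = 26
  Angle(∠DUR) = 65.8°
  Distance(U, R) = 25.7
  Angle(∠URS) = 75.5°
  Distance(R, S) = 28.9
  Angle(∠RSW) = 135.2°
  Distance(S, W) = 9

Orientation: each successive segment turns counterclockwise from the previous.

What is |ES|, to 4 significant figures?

11.54

E is at the origin; EF runs at 17.3° with length 26.0, so F = (24.82, 7.732). ∠EFJ = 37.2° gives FJ at 160.1° from the x-axis; with |FJ| = 12.9, J = (12.69, 12.12). ∠FJD = 45.2° gives JD at -65.10° from the x-axis; with |JD| = 16.1, D = (19.47, -2.481). ∠JDU = 103.4° gives DU at 11.50° from the x-axis; with |DU| = 26.0, U = (44.95, 2.703). ∠DUR = 65.8° gives UR at 125.7° from the x-axis; with |UR| = 25.7, R = (29.95, 23.57). ∠URS = 75.5° gives RS at -129.8° from the x-axis; with |RS| = 28.9, S = (11.45, 1.370). Then |ES| = |S − E| = 11.54.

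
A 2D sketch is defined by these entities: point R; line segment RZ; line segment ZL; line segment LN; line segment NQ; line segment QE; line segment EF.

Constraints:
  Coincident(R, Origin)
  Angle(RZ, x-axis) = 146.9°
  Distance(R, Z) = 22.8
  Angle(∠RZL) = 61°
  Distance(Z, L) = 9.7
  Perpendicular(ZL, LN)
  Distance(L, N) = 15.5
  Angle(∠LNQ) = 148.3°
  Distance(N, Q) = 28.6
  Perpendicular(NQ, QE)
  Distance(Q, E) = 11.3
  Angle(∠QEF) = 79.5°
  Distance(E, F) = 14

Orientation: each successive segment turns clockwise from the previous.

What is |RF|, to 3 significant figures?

17.0

R is at the origin; RZ runs at 146.9° with length 22.8, so Z = (-19.1, 12.5). ∠RZL = 61.0° gives ZL at 27.9° from the x-axis; with |ZL| = 9.7, L = (-10.5, 17.0). ZL ⟂ LN, so LN runs at -62.1°; with |LN| = 15.5, N = (-3.27, 3.29). ∠LNQ = 148.3° gives NQ at -93.8° from the x-axis; with |NQ| = 28.6, Q = (-5.17, -25.2). NQ is perpendicular to QE, so QE runs at 176°; with |QE| = 11.3, E = (-16.4, -24.5). ∠QEF = 79.5° gives EF at 75.7° from the x-axis; with |EF| = 14.0, F = (-13.0, -10.9). Then |RF| = |F − R| = 17.0.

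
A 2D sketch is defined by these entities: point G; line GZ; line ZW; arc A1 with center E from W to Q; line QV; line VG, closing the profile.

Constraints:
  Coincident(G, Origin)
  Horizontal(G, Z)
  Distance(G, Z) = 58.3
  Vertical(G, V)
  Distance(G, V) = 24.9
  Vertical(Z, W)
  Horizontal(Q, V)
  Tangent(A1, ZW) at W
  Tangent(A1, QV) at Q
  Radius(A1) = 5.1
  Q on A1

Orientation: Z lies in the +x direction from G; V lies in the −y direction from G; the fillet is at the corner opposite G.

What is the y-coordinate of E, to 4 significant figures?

-19.80

GV is vertical with |GV| = 24.9 and V on the −y side, so V = (0.000, -24.90). The virtual corner opposite G is at (58.30, -24.90). A1 meets ZW tangentially, so EW is at right angles to ZW and the tangent condition forces EQ to be normal to QV, with radius 5.1, so the center E sits 5.1 in from both sides at E = (53.20, -19.80). So E.y = -19.80.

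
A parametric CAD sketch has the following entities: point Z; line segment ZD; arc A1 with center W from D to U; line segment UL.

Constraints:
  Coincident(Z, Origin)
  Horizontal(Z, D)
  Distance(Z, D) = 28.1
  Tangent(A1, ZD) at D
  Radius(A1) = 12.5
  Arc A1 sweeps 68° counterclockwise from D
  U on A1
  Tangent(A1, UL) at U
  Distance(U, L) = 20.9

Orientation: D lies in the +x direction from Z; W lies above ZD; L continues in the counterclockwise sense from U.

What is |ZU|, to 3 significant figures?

40.5

Z is at the origin; ZD is horizontal with |ZD| = 28.1 and D on the +x side, so D = (28.1, 0.00). A1 meets ZD tangentially, so WD is at right angles to ZD, so W = D + (0, 12.5) = (28.1, 12.5). On A1, D sits at bearing -90° from W; a 68° counterclockwise sweep puts U at bearing -22°, so U = W + 12.5·(cos -22°, sin -22°) = (39.7, 7.82). Then |ZU| = |U − Z| = 40.5.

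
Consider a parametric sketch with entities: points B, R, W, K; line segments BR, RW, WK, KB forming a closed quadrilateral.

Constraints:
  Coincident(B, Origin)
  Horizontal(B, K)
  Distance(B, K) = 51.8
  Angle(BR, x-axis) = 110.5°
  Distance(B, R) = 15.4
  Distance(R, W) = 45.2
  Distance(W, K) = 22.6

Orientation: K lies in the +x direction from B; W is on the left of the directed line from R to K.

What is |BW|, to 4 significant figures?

43.90

Checks: |RW| = 45.20 ✓; |WK| = 22.60 ✓.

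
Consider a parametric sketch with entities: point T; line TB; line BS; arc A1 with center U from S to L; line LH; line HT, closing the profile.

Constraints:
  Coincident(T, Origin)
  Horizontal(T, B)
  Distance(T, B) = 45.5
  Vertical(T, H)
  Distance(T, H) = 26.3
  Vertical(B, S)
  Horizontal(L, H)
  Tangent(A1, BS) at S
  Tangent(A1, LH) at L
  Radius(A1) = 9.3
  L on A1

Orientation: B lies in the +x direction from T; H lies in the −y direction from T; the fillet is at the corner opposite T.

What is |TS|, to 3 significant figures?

48.6

T is at the origin; T and B share the same y with |TB| = 45.5 and B on the +x side, so B = (45.5, 0.00). T and H share the same x with |TH| = 26.3 and H on the −y side, so H = (0.00, -26.3). The virtual corner opposite T is at (45.5, -26.3). The tangent condition forces US to be normal to BS and the tangent condition forces UL to be normal to LH, with radius 9.3, so the center U sits 9.3 in from both sides at U = (36.2, -17.0). That places the tangent points at S = (45.5, -17.0) on BS and L = (36.2, -26.3) on LH. Then |TS| = |S − T| = 48.6.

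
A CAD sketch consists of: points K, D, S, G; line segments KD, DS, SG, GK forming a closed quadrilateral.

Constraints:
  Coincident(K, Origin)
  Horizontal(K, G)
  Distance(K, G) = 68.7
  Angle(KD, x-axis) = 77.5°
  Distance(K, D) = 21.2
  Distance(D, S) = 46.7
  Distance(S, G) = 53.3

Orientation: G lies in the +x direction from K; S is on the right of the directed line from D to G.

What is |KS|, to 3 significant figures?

31.0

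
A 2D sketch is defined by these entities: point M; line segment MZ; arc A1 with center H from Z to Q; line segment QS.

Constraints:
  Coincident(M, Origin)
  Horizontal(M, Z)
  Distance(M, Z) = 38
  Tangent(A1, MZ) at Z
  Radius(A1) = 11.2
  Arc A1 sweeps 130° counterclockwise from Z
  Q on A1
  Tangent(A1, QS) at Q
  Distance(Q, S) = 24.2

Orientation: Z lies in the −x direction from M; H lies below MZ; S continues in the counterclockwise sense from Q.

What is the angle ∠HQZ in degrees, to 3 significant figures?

25.0°

M is at the origin; MZ is horizontal with |MZ| = 38.0 and Z on the −x side, so Z = (-38.0, 0.00). Since A1 is tangent to MZ there, HZ ⟂ MZ, so H = Z + (0, -11.2) = (-38.0, -11.2). On A1, Z sits at bearing 90° from H; a 130° counterclockwise sweep puts Q at bearing 220°, so Q = H + 11.2·(cos 220°, sin 220°) = (-46.6, -18.4). Then cos ∠HQZ = QH·QZ / (|QH||QZ|), giving 25.0°.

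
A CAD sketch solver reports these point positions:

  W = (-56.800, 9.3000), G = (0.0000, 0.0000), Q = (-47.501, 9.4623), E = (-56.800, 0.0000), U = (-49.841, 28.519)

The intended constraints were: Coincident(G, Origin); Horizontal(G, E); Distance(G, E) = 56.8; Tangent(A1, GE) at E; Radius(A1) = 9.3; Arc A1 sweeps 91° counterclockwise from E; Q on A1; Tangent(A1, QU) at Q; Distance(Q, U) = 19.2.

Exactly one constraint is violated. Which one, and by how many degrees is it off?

Tangent(A1, QU) at Q — off by 6.00°.

G = (0.00, 0.00) ✓; G.y = 0.00, E.y = 0.00 ✓; |GE| = 56.80 ✓; ∠(WE, EG) = 90.00° ✓; |WE| = 9.300 ✓; bearing(W→Q) − bearing(W→E) = 91.00° ✓; |WQ| = 9.300 ✓; ∠(WQ, QU) = 84.00° ✗; |QU| = 19.20 ✓.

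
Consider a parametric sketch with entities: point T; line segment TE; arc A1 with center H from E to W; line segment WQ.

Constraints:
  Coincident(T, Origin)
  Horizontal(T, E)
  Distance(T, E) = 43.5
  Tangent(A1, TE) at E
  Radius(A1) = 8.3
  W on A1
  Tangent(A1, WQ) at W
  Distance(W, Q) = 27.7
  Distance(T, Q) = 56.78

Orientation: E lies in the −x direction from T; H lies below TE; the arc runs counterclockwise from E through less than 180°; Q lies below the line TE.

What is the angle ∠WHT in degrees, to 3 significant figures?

173°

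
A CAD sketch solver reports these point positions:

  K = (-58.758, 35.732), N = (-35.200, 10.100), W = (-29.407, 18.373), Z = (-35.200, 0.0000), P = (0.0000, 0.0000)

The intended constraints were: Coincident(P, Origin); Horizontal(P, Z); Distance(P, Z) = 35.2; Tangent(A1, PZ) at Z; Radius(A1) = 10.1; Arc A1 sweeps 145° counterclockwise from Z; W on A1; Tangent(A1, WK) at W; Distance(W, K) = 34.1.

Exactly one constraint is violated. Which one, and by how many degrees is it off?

Tangent(A1, WK) at W — off by 4.40°.

P = (0.00, 0.00) ✓; P.y = 0.00, Z.y = 0.00 ✓; |PZ| = 35.20 ✓; ∠(NZ, ZP) = 90.00° ✓; |NZ| = 10.10 ✓; bearing(N→W) − bearing(N→Z) = 145.0° ✓; |NW| = 10.10 ✓; ∠(NW, WK) = 85.60° ✗; |WK| = 34.10 ✓.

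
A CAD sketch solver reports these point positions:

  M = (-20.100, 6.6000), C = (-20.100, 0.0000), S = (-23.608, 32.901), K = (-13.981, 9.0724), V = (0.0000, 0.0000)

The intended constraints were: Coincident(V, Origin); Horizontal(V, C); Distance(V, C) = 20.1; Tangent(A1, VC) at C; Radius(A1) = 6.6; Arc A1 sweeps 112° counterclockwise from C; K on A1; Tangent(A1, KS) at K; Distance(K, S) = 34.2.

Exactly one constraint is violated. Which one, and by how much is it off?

Distance(K, S) = 34.2 — off by 8.50.

V = (0.00, 0.00) ✓; V.y = 0.00, C.y = 0.00 ✓; |VC| = 20.10 ✓; ∠(MC, CV) = 90.00° ✓; |MC| = 6.600 ✓; bearing(M→K) − bearing(M→C) = 112.0° ✓; |MK| = 6.600 ✓; ∠(MK, KS) = 90.00° ✓; |KS| = 25.70 ✗.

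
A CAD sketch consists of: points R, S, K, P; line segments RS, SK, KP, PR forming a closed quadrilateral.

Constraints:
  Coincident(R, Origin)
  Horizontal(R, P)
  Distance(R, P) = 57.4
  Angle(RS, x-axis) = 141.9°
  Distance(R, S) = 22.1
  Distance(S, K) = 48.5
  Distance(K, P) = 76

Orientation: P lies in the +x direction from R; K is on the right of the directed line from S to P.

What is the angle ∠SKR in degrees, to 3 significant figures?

25.1°

Checks: |SK| = 48.50 ✓; |KP| = 76.00 ✓.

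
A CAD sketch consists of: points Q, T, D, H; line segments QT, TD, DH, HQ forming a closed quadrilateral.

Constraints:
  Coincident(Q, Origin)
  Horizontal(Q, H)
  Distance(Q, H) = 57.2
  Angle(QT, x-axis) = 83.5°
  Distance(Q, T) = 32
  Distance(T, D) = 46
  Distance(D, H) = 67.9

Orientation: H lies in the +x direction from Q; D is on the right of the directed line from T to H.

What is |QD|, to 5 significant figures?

15.568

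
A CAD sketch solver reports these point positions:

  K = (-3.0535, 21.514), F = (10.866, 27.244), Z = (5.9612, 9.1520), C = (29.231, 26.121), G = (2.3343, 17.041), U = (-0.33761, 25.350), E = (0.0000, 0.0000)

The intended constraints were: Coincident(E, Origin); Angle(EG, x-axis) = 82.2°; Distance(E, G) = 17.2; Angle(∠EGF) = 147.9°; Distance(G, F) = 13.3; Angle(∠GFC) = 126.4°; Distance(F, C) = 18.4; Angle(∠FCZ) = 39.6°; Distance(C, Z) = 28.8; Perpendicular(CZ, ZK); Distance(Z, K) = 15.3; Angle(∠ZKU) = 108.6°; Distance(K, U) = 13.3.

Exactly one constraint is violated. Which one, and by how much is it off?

Distance(K, U) = 13.3 — off by 8.60.

E = (0.00, 0.00) ✓; EG at 82.20° ✓; |EG| = 17.20 ✓; ∠EGF = 147.9° ✓; |GF| = 13.30 ✓; ∠GFC = 126.4° ✓; |FC| = 18.40 ✓; ∠FCZ = 39.60° ✓; |CZ| = 28.80 ✓; ∠(CZ, ZK) = 90.00° ✓; |ZK| = 15.30 ✓; ∠ZKU = 108.6° ✓; |KU| = 4.700 ✗.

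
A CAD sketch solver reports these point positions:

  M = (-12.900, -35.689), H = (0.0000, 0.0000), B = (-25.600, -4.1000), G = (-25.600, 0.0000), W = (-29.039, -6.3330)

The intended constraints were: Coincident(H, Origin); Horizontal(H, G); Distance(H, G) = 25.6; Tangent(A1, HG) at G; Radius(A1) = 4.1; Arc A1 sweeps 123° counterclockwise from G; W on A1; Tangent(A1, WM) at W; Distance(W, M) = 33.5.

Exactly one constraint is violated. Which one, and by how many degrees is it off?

Tangent(A1, WM) at W — off by 4.20°.

H = (0.00, 0.00) ✓; H.y = 0.00, G.y = 0.00 ✓; |HG| = 25.60 ✓; ∠(BG, GH) = 90.00° ✓; |BG| = 4.100 ✓; bearing(B→W) − bearing(B→G) = 123.0° ✓; |BW| = 4.100 ✓; ∠(BW, WM) = 94.20° ✗; |WM| = 33.50 ✓.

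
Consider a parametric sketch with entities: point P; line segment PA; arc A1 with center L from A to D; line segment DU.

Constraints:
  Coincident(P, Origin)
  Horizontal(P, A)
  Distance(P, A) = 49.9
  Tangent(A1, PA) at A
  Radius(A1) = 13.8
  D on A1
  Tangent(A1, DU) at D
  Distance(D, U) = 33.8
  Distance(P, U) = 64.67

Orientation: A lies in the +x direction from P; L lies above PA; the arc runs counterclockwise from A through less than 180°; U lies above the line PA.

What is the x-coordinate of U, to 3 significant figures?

41.8

Checks: |PA| = 49.90 ✓; |LD| = 13.80 ✓; ∠(LD, DU) = 90.00° ✓; |DU| = 33.80 ✓; |PU| = 64.67 ✓.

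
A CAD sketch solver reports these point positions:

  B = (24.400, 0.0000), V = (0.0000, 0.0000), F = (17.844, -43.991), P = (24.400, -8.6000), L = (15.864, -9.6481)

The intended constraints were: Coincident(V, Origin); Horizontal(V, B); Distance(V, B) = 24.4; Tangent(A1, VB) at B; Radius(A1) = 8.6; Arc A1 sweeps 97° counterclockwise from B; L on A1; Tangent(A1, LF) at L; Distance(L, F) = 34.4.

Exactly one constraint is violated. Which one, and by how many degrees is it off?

Tangent(A1, LF) at L — off by 3.70°.

V = (0.00, 0.00) ✓; V.y = 0.00, B.y = 0.00 ✓; |VB| = 24.40 ✓; ∠(PB, BV) = 90.00° ✓; |PB| = 8.600 ✓; bearing(P→L) − bearing(P→B) = 97.00° ✓; |PL| = 8.600 ✓; ∠(PL, LF) = 93.70° ✗; |LF| = 34.40 ✓.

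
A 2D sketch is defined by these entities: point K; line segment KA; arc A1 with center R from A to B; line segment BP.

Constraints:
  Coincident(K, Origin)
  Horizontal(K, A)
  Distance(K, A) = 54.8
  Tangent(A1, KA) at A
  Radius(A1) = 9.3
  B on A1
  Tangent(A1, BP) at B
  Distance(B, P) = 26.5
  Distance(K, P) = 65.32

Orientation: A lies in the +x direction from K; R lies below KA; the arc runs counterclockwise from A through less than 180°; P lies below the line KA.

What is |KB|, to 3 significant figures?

47.4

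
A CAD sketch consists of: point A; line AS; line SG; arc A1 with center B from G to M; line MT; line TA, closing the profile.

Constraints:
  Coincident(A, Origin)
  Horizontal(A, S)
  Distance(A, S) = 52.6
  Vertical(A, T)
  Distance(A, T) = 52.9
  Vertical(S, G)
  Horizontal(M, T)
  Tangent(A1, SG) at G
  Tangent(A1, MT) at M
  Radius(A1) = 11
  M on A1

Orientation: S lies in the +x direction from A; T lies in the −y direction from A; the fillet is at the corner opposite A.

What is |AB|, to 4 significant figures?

59.04

A and T share the same x with |AT| = 52.9 and T on the −y side, so T = (0.000, -52.90). The virtual corner opposite A is at (52.60, -52.90). A1 meets SG tangentially, so BG is at right angles to SG and A1 meets MT tangentially, so BM is at right angles to MT, with radius 11.0, so the center B sits 11.0 in from both sides at B = (41.60, -41.90). Then |AB| = |B − A| = 59.04.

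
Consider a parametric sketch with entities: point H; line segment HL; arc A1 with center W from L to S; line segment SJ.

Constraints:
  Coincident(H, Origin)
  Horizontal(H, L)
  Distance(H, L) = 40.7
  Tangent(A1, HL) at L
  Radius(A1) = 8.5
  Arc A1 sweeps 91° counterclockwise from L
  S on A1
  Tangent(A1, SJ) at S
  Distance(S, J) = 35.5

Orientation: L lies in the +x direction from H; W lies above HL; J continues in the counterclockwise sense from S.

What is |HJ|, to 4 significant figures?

65.64

H is at the origin; H and L share the same y with |HL| = 40.7 and L on the +x side, so L = (40.70, 0.000). Since A1 is tangent to HL there, WL ⟂ HL, so W = L + (0, 8.5) = (40.70, 8.500). On A1, L sits at bearing -90° from W; a 91° counterclockwise sweep puts S at bearing 1°, so S = W + 8.5·(cos 1°, sin 1°) = (49.20, 8.648). A1 meets SJ tangentially, so WS is at right angles to SJ, so SJ runs along (−sin 1°, cos 1°); with |SJ| = 35.5, J = (48.58, 44.14). Then |HJ| = |J − H| = 65.64.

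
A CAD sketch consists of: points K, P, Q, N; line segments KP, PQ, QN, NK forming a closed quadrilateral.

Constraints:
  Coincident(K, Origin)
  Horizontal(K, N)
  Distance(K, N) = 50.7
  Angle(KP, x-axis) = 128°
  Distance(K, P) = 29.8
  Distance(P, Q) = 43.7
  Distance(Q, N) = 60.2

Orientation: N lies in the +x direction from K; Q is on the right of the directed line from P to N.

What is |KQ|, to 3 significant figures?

19.7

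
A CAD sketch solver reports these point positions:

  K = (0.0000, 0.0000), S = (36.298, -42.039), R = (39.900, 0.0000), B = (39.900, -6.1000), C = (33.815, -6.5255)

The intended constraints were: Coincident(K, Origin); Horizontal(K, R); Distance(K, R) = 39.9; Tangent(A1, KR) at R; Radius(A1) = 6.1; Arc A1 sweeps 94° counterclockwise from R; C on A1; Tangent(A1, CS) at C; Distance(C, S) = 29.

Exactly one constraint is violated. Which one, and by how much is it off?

Distance(C, S) = 29 — off by 6.60.

K = (0.00, 0.00) ✓; K.y = 0.00, R.y = 0.00 ✓; |KR| = 39.90 ✓; ∠(BR, RK) = 90.00° ✓; |BR| = 6.100 ✓; bearing(B→C) − bearing(B→R) = 94.00° ✓; |BC| = 6.100 ✓; ∠(BC, CS) = 90.00° ✓; |CS| = 35.60 ✗.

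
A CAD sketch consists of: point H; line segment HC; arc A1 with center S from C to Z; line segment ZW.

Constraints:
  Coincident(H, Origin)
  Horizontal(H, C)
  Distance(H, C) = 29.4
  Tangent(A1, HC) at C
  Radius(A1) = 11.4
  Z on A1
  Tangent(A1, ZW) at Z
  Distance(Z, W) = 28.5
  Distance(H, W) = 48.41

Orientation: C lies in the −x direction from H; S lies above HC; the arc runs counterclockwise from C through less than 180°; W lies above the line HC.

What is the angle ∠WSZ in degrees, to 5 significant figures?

68.199°

H is at the origin; H and C share the same y with |HC| = 29.4 and C on the −x side, so C = (-29.400, 0.0000). Tangency of A1 to HC means the radius SC is perpendicular to HC, so S = C + (0, 11.4) = (-29.400, 11.400). Since SZ ⟂ ZW (tangency), |SW| = √(11.4² + 28.5²) = 30.695 regardless of where Z sits on A1. So W lies on both circle(H, 48.41) and circle(S, 30.695); the above-HC intersection is W = (-24.568, 41.713). Z is the foot of the tangent from W: Z = (-18.281, 13.915).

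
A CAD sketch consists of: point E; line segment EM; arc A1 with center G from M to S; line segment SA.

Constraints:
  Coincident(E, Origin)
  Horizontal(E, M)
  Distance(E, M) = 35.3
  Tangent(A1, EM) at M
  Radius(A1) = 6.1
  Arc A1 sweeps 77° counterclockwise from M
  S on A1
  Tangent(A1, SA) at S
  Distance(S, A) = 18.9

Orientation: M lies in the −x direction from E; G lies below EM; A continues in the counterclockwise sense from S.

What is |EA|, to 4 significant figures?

51.04

E is at the origin; EM is horizontal with |EM| = 35.3 and M on the −x side, so M = (-35.30, 0.000). Since A1 is tangent to EM there, GM ⟂ EM, so G = M + (0, -6.1) = (-35.30, -6.100). On A1, M sits at bearing 90° from G; a 77° counterclockwise sweep puts S at bearing 167°, so S = G + 6.1·(cos 167°, sin 167°) = (-41.24, -4.728). Since A1 is tangent to SA there, GS ⟂ SA, so SA runs along (−sin 167°, cos 167°); with |SA| = 18.9, A = (-45.50, -23.14). Then |EA| = |A − E| = 51.04.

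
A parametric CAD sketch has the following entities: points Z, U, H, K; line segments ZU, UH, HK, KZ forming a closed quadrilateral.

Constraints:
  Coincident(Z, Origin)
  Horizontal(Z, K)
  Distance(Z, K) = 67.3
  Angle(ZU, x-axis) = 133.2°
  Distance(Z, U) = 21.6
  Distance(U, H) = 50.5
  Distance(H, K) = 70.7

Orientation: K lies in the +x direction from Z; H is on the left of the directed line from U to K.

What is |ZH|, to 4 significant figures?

56.10

Z is at the origin; ZK is horizontal with |ZK| = 67.3 and K in +x, so K = (67.3, 0). ZU runs at 133.2° with |ZU| = 21.6, so U = (-14.79, 15.75). H is determined by |UH| = 50.5 and |HK| = 70.7 together: it lies at the intersection of circle(U, 50.5) and circle(K, 70.7). With |UK| = 83.58, the foot of the radical line on UK is 27.15 from U and the perpendicular offset is √(50.5² − 27.15²) = 42.58. Taking the left-of-UK solution: H = (19.90, 52.45).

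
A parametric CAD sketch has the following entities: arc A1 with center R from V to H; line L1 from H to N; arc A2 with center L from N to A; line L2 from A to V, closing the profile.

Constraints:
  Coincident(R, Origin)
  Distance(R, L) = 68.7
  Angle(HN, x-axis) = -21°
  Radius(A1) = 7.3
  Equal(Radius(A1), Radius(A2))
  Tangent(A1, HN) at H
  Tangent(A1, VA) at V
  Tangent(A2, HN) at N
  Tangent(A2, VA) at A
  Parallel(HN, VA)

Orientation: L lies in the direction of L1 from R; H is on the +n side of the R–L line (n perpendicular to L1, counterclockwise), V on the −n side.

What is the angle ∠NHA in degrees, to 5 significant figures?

11.998°

Tangency of A1 to both parallel lines with radius 7.3 puts H and V at R ± 7.3·n: H = (2.6161, 6.8151), V = (-2.6161, -6.8151). Equal radii place N and A the same way about L: N = L + 7.3·n = (66.753, -17.805), A = L − 7.3·n = (61.521, -31.435). Then cos ∠NHA = HN·HA / (|HN||HA|), giving 11.998°.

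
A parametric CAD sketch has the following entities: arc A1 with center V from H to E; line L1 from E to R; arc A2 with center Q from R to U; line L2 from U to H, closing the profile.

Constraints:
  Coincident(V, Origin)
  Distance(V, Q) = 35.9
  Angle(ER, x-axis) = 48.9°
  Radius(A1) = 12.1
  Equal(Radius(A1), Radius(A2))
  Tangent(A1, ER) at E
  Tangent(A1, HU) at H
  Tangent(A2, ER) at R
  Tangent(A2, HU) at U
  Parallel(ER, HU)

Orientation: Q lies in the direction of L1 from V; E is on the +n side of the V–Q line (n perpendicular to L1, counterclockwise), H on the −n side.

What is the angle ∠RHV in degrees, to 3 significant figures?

56.0°

Tangency of A1 to both parallel lines with radius 12.1 puts E and H at V ± 12.1·n: E = (-9.12, 7.95), H = (9.12, -7.95). Equal radii place R and U the same way about Q: R = Q + 12.1·n = (14.5, 35.0), U = Q − 12.1·n = (32.7, 19.1). Then cos ∠RHV = HR·HV / (|HR||HV|), giving 56.0°.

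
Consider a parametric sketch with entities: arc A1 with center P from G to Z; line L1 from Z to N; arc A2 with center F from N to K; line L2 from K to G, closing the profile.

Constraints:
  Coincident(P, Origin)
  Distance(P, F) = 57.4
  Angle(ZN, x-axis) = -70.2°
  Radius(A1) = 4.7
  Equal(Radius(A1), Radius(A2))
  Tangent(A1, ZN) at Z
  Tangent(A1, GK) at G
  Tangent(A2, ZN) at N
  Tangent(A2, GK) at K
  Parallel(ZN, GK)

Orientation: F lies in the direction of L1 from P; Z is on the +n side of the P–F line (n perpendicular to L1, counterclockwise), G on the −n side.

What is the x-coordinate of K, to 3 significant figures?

15.0

Tangency of A1 to both parallel lines with radius 4.7 puts Z and G at P ± 4.7·n: Z = (4.42, 1.59), G = (-4.42, -1.59). Equal radii place N and K the same way about F: N = F + 4.7·n = (23.9, -52.4), K = F − 4.7·n = (15.0, -55.6). So K.x = 15.0.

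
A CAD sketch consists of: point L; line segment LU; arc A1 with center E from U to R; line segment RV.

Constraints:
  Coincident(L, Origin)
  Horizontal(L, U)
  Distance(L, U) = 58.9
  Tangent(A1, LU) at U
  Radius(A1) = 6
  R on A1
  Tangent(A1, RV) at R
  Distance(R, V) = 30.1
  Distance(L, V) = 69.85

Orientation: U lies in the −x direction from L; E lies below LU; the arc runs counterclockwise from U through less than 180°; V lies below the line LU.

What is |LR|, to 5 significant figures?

65.188

Checks: |EU| = 6.000 ✓; |ER| = 6.000 ✓; ∠(ER, RV) = 90.00° ✓; |RV| = 30.10 ✓; |LV| = 69.85 ✓.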